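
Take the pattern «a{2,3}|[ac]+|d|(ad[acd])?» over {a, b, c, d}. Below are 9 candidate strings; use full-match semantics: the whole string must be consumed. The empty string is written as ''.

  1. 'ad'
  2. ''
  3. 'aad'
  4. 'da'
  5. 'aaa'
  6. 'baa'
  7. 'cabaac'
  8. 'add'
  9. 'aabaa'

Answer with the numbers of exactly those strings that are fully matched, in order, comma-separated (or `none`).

1 → no match
2 → match
3 → no match
4 → no match
5 → match
6 → no match
7 → no match
8 → match
9 → no match

2, 5, 8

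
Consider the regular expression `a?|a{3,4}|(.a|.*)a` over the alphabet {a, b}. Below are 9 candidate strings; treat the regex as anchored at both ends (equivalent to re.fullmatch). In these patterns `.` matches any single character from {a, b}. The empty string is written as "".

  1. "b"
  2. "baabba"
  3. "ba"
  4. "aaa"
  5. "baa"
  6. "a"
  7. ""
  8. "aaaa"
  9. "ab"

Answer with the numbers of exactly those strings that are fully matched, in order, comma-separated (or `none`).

1 → no match
2 → match
3 → match
4 → match
5 → match
6 → match
7 → match
8 → match
9 → no match

2, 3, 4, 5, 6, 7, 8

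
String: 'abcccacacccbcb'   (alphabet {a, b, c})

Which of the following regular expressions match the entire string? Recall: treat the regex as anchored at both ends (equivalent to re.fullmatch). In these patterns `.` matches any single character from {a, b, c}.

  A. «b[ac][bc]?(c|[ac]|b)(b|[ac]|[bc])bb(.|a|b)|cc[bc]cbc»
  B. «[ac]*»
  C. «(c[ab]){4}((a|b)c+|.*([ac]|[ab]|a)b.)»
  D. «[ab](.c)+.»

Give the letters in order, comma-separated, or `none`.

A → no match
B → no match
C → no match — must start with 'c'
D → match

D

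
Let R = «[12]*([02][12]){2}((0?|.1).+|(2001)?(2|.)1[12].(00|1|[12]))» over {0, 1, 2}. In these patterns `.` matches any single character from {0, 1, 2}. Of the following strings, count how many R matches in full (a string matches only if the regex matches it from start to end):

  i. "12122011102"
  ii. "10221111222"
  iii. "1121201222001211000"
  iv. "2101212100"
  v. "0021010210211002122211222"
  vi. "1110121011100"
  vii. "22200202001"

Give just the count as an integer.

5

i. "12122011102" → match
ii. "10221111222" → match
iii → match
iv. "2101212100" → match
v → no match
vi → match
vii. "22200202001" → no match
Total matched: 5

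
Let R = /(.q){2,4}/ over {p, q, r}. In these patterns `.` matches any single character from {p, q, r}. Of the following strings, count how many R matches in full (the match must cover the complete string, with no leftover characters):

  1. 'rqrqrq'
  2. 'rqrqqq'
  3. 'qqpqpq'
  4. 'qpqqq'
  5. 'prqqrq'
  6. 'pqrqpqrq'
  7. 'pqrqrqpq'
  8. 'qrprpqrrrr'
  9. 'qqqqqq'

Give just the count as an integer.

6

1 → match
2 → match
3 → match
4 → no match
5 → no match
6 → match
7 → match
8 → no match — must end with 'q'
9 → match
Total matched: 6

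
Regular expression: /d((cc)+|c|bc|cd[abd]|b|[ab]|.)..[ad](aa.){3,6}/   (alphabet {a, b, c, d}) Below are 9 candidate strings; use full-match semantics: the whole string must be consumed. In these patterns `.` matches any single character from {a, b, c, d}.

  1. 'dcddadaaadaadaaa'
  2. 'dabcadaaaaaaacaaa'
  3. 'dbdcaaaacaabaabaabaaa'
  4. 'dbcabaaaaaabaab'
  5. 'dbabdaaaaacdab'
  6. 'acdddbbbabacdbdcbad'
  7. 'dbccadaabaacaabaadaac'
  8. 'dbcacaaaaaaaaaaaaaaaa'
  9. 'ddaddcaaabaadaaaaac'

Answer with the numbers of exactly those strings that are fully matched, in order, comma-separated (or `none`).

1, 4, 7, 8

1 → match
2 → no match
3 → no match
4 → match
5 → no match
6 → no match — must start with 'd'
7 → match
8 → match
9 → no match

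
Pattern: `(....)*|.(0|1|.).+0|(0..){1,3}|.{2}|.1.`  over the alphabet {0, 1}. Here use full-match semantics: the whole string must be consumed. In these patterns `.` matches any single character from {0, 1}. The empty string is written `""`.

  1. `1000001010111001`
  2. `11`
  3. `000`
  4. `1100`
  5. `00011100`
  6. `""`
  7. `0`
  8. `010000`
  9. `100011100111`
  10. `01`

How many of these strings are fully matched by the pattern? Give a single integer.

9

1 → match
2. `11` → match
3. `000` → match
4. `1100` → match
5. `00011100` → match
6. `""` → match
7. `0` → no match
8. `010000` → match
9. `100011100111` → match
10. `01` → match
Total matched: 9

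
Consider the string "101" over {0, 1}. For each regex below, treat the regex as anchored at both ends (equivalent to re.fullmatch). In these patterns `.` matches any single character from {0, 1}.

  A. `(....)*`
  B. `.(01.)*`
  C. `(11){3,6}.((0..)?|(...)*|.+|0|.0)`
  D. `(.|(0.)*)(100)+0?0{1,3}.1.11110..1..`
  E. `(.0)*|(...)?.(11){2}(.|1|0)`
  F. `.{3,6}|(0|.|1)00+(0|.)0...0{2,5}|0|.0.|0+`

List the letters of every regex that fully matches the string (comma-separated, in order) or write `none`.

F

A → no match
B → no match
C → no match — must start with "11"
D → no match
E → no match
F → match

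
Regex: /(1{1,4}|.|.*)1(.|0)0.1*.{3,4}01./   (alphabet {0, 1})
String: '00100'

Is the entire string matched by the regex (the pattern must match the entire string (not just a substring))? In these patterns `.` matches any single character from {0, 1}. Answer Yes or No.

No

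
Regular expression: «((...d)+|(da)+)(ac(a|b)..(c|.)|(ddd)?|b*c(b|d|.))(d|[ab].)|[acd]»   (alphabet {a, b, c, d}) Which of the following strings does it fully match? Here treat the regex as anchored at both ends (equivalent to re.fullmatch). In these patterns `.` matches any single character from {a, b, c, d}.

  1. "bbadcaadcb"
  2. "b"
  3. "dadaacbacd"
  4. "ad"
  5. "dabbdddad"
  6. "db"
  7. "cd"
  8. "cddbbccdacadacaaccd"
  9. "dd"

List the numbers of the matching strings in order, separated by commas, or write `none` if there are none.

none

1. "bbadcaadcb" → no match
2. "b" → no match
3. "dadaacbacd" → no match
4. "ad" → no match
5. "dabbdddad" → no match
6. "db" → no match
7. "cd" → no match
8 → no match
9. "dd" → no match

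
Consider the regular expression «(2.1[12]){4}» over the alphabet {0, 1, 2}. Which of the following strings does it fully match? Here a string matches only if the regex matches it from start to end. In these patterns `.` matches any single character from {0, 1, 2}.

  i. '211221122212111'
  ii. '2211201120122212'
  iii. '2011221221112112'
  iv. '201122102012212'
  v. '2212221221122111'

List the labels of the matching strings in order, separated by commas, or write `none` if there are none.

i → no match
ii → match
iii → match
iv → no match
v → match

ii, iii, v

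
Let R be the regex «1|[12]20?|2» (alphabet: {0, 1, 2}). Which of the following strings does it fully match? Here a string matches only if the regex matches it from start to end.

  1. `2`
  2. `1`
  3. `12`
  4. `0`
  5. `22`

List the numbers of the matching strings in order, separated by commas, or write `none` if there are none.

1 → match
2 → match
3 → match
4 → no match
5 → match

1, 2, 3, 5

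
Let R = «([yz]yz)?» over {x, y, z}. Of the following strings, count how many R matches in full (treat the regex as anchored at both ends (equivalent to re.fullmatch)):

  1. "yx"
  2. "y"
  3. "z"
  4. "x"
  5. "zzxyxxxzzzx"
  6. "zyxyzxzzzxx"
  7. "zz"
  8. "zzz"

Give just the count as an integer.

1 → no match
2 → no match
3 → no match
4 → no match
5 → no match
6 → no match
7 → no match
8 → no match
Total matched: 0

0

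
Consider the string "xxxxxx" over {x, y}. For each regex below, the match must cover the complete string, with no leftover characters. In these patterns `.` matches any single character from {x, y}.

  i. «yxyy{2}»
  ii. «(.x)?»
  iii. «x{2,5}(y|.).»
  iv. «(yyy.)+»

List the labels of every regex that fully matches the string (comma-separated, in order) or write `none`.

iii

i → no match — must start with "yxyy"
ii → no match
iii → match
iv → no match — must start with "yyy"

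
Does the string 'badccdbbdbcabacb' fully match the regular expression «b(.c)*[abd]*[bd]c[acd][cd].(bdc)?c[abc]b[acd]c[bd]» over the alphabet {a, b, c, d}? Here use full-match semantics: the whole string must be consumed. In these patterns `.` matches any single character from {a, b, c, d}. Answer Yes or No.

No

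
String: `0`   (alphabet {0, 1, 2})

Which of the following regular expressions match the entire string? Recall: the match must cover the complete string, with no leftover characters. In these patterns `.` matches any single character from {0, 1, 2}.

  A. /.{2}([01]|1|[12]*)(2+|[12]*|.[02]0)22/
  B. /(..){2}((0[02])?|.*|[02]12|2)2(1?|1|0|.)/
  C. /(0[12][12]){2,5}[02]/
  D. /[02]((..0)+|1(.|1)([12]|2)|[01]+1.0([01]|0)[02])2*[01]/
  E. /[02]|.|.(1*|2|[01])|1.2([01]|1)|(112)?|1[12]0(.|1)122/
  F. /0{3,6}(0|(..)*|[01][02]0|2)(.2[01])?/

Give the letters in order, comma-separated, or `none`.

E

A → no match — must end with `22`
B → no match
C → no match
D → no match
E → match
F → no match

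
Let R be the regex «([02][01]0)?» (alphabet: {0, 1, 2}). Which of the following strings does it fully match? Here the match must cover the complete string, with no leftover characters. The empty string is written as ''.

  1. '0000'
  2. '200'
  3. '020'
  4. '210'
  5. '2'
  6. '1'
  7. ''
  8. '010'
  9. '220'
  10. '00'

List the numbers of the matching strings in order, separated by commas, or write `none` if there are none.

1 → no match
2 → match
3 → no match
4 → match
5 → no match
6 → no match
7 → match
8 → match
9 → no match
10 → no match

2, 4, 7, 8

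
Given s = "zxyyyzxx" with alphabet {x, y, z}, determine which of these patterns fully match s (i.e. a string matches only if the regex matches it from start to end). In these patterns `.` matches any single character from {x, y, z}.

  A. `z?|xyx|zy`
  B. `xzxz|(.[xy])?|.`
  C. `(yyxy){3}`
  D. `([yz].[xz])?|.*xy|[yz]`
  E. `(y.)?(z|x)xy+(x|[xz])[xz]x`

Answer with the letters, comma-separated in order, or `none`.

E

A → no match
B → no match
C → no match — must start with "yyxy"
D → no match
E → match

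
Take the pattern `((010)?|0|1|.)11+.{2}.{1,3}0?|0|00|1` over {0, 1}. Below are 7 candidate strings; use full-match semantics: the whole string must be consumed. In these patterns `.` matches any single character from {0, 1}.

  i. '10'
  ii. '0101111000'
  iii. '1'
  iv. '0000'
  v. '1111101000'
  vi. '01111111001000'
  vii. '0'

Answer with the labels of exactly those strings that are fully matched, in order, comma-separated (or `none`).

ii, iii, v, vi, vii

i → no match
ii → match
iii → match
iv → no match
v → match
vi → match
vii → match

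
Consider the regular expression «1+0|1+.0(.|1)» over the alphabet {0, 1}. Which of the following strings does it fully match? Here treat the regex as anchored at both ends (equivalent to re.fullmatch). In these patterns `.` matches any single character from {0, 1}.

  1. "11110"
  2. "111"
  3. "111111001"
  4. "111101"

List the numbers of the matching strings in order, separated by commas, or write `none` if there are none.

1, 3, 4

1. "11110" → match
2. "111" → no match
3. "111111001" → match
4. "111101" → match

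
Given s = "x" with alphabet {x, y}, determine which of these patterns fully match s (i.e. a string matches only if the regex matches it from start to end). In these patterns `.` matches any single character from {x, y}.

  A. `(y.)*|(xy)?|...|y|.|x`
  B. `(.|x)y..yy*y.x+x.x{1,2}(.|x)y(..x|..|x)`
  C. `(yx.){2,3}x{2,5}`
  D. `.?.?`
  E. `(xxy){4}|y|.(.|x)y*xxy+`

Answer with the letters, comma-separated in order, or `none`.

A → match
B → no match
C → no match — must start with "yx"
D → match
E → no match

A, D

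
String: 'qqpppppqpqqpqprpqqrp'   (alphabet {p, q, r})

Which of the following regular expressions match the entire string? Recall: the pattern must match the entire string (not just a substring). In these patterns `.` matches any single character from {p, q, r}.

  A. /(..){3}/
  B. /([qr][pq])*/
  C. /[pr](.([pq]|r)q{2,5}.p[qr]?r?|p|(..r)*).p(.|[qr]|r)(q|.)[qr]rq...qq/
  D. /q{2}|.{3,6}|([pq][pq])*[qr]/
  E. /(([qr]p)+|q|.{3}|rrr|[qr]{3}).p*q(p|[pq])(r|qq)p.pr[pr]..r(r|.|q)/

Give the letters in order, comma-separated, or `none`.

E

A → no match
B → no match
C → no match — must end with 'qq'
D → no match
E → match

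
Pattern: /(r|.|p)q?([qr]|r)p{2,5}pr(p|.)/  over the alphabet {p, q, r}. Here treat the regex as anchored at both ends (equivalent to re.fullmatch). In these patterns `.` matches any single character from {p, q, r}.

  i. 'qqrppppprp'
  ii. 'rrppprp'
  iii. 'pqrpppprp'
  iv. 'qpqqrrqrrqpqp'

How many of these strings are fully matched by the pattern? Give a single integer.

i → match
ii → match
iii → match
iv → no match
Total matched: 3

3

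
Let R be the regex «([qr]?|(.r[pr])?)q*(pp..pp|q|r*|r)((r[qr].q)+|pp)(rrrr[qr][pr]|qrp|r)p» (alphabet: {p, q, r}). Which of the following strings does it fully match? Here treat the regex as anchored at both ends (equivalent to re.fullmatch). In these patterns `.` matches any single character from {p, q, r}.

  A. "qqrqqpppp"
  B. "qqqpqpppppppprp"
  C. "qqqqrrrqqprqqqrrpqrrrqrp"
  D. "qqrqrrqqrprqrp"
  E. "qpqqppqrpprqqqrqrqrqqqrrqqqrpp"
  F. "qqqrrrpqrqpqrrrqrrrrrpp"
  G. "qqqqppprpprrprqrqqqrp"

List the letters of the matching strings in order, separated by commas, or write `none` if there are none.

A → no match
B → no match
C → no match
D → no match
E → no match
F → match
G → no match

F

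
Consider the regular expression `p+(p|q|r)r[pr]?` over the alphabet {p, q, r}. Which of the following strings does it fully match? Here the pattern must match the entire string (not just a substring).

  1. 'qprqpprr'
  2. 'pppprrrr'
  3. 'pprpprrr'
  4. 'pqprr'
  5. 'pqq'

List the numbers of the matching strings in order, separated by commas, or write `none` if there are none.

none

1. 'qprqpprr' → no match — must start with 'p'
2. 'pppprrrr' → no match
3. 'pprpprrr' → no match
4. 'pqprr' → no match
5. 'pqq' → no match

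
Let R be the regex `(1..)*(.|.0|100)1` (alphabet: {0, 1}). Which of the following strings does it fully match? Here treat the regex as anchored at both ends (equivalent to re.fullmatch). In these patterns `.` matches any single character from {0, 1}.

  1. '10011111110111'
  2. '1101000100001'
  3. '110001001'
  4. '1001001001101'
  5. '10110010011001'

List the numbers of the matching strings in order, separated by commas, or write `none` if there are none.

1 → match
2 → no match
3 → no match
4 → no match
5 → match

1, 5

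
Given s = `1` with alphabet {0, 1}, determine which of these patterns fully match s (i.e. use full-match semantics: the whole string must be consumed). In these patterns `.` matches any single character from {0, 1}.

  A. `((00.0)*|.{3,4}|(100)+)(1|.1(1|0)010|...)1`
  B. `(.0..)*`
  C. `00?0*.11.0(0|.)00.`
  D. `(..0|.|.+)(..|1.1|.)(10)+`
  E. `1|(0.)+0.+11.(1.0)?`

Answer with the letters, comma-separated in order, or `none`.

A → no match
B → no match
C → no match — must start with `0`
D → no match — must end with `10`
E → match

E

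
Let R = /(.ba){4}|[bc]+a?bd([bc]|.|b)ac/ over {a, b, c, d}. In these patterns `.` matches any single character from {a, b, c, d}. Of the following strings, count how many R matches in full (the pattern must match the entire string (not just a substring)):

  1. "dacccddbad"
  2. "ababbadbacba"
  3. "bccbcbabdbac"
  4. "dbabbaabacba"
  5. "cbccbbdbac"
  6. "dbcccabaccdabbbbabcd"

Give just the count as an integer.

4

1 → no match
2 → match
3 → match
4 → match
5 → match
6 → no match
Total matched: 4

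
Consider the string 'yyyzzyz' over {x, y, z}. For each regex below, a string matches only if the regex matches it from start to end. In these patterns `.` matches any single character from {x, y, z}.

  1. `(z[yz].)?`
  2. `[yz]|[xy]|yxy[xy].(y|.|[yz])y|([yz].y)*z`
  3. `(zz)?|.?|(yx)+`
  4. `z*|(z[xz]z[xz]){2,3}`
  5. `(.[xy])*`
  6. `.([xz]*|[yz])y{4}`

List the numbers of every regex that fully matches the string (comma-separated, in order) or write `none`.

1 → no match
2 → match
3 → no match
4 → no match
5 → no match
6 → no match — must end with 'y'

2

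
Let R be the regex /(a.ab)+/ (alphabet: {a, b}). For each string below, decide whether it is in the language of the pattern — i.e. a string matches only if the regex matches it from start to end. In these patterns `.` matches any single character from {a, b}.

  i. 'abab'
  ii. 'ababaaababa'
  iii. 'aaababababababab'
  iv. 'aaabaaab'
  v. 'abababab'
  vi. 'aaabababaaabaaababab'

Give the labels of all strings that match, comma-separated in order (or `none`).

i, iii, iv, v, vi

i. 'abab' → match
ii. 'ababaaababa' → no match — must end with 'ab'
iii → match
iv. 'aaabaaab' → match
v. 'abababab' → match
vi → match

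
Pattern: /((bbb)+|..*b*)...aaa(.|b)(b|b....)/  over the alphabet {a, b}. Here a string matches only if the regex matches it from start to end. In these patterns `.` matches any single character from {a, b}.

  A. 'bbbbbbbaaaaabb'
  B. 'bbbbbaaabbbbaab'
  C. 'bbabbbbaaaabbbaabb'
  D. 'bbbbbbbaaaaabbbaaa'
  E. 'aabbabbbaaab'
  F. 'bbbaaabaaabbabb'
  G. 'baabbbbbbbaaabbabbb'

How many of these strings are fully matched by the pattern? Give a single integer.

A → match
B → no match
C → no match
D → match
E. 'aabbabbbaaab' → no match
F → no match
G → match
Total matched: 3

3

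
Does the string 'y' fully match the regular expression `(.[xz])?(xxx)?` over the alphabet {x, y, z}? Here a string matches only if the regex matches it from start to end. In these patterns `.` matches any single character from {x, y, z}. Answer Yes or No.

No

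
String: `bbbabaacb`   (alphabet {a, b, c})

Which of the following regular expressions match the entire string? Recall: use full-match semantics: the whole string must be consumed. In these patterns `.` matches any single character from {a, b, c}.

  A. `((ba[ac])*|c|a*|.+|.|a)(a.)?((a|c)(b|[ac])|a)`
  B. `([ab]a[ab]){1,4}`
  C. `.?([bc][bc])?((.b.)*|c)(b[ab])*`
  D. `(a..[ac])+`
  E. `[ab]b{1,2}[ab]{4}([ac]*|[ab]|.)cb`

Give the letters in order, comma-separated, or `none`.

A → match
B → no match
C → no match
D → no match — must start with `a`
E → match

A, E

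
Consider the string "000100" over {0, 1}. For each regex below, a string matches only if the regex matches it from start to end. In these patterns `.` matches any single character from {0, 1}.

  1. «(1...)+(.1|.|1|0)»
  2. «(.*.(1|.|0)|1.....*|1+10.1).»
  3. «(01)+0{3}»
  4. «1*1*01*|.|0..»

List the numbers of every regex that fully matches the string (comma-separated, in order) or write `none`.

1 → no match — must start with "1"
2 → match
3 → no match — must start with "01"
4 → no match

2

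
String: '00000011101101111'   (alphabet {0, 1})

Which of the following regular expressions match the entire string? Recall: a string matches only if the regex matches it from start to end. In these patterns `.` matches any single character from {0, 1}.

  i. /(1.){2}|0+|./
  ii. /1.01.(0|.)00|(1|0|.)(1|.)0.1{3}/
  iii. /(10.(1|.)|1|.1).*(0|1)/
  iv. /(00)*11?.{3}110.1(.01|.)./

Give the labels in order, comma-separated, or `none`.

iv

i → no match
ii → no match
iii → no match
iv → match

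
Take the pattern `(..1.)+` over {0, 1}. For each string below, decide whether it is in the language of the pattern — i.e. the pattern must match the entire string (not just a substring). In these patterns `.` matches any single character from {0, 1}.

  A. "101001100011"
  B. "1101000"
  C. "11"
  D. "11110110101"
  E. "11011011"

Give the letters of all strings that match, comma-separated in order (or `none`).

A → match
B → no match
C → no match
D → no match
E → no match

A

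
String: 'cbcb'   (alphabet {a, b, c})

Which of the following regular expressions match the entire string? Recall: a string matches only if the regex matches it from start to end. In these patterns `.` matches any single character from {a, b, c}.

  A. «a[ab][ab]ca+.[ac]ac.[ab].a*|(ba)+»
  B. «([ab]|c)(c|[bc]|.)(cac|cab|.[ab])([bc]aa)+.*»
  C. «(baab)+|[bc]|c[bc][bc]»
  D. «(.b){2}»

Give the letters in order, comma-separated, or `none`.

A → no match
B → no match
C → no match
D → match

D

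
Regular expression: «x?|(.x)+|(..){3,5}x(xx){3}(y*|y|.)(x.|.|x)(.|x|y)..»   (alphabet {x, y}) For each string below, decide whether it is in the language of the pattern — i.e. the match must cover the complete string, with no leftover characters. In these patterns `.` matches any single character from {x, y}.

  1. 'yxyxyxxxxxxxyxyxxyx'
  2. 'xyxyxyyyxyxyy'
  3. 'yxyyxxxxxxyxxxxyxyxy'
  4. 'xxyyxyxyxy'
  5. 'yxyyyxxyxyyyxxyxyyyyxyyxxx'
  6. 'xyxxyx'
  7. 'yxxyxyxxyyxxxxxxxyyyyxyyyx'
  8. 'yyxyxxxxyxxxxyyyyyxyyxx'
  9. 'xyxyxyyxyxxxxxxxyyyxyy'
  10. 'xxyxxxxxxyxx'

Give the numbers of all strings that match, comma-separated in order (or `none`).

1 → no match
2 → no match
3 → no match
4 → no match
5 → no match
6 → no match
7 → match
8 → no match
9 → no match
10 → no match

7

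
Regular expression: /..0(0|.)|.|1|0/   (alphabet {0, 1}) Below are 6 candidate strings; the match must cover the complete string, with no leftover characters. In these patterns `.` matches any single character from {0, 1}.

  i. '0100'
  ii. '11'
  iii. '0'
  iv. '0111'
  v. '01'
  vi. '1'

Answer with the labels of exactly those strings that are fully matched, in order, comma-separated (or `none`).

i → match
ii → no match
iii → match
iv → no match
v → no match
vi → match

i, iii, vi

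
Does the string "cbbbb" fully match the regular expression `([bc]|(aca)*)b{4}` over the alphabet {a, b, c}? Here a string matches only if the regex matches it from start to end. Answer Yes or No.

Yes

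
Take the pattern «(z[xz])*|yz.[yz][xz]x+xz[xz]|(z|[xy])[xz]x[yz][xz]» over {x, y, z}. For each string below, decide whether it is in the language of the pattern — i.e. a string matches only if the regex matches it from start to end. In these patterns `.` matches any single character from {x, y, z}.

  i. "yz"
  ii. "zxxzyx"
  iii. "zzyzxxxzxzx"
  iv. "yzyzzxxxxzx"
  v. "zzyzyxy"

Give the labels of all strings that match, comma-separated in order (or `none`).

iv

i → no match
ii → no match
iii → no match
iv → match
v → no match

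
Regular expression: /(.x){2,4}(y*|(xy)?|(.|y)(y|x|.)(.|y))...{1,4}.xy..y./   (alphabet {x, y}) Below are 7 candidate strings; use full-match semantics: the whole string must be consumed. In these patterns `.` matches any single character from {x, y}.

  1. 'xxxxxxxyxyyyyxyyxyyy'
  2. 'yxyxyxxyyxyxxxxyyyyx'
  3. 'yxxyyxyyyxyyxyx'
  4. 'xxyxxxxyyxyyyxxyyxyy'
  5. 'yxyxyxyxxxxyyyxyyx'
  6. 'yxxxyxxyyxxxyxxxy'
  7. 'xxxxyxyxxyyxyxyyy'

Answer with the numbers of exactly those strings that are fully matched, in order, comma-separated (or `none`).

2, 4, 7

1 → no match
2 → match
3 → no match
4 → match
5 → no match
6 → no match
7 → match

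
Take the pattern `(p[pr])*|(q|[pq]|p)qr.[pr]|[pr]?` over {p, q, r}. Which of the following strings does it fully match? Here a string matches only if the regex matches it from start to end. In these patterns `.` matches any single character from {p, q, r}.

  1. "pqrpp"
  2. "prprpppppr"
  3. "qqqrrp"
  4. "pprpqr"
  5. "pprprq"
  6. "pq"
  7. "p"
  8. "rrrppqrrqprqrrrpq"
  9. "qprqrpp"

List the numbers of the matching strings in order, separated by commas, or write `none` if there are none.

1, 2, 7

1 → match
2 → match
3 → no match
4 → no match
5 → no match
6 → no match
7 → match
8 → no match
9 → no match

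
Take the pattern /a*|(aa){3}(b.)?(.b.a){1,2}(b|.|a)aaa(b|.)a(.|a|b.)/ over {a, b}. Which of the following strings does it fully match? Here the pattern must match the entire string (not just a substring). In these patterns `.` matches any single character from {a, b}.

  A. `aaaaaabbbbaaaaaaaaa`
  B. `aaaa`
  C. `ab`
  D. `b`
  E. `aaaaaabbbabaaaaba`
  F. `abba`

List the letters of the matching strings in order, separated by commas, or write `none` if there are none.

A, B

A → match
B → match
C → no match
D → no match
E → no match
F → no match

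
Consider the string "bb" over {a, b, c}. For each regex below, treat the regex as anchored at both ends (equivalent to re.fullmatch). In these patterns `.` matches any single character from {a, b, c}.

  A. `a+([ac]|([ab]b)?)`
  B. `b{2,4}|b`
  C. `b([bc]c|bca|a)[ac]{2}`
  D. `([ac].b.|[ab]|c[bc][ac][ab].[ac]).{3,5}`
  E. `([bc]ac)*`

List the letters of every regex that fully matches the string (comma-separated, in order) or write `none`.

B

A → no match — must start with "a"
B → match
C → no match
D → no match
E → no match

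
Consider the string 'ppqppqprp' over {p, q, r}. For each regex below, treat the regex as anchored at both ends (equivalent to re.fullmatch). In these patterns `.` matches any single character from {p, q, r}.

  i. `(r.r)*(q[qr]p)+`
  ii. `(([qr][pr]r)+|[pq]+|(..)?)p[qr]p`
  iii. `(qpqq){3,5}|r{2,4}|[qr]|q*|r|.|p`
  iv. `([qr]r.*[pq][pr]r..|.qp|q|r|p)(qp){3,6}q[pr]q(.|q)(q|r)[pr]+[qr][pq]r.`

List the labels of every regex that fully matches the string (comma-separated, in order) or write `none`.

i → no match
ii → match
iii → no match
iv → no match

ii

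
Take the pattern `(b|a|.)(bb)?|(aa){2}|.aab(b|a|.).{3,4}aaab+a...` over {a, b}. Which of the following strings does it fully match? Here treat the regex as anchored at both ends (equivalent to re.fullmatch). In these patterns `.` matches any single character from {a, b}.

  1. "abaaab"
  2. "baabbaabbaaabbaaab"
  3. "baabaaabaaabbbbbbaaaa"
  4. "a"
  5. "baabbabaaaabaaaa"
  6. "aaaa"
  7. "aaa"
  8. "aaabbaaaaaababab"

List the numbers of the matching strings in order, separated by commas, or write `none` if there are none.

1. "abaaab" → no match
2 → match
3 → match
4. "a" → match
5 → match
6. "aaaa" → match
7. "aaa" → no match
8 → match

2, 3, 4, 5, 6, 8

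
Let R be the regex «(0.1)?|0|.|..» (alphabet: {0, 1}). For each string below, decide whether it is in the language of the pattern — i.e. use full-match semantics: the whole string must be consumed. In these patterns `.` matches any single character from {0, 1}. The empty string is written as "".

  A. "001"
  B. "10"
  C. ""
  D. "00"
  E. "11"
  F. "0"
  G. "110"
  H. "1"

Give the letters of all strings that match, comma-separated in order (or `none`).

A. "001" → match
B. "10" → match
C. "" → match
D. "00" → match
E. "11" → match
F. "0" → match
G. "110" → no match
H. "1" → match

A, B, C, D, E, F, H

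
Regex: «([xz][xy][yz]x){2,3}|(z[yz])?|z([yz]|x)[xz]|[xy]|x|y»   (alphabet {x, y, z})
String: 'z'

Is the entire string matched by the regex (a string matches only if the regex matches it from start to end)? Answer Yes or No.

No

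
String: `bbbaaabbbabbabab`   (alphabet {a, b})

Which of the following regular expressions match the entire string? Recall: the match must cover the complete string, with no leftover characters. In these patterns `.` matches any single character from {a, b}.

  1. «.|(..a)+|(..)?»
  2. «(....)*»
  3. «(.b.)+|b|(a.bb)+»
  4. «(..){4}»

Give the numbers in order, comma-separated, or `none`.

2

1 → no match
2 → match
3 → no match
4 → no match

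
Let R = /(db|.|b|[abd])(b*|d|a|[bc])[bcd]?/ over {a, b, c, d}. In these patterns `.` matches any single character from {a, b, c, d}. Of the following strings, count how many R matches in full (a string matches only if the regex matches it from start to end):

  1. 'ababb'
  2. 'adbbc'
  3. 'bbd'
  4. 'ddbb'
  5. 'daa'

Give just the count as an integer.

1 → no match
2 → no match
3 → match
4 → no match
5 → no match
Total matched: 1

1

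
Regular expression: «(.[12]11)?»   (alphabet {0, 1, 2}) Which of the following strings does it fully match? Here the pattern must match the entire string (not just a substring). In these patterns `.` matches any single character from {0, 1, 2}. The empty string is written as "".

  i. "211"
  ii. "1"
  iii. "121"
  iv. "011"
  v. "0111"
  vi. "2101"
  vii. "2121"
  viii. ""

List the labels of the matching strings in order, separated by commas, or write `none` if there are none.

i → no match
ii → no match
iii → no match
iv → no match
v → match
vi → no match
vii → no match
viii → match

v, viii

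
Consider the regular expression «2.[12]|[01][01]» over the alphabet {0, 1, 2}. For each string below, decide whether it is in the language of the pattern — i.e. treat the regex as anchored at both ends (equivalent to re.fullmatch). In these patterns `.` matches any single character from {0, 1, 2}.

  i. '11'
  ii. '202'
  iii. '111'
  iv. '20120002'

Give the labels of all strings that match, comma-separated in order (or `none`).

i, ii

i → match
ii → match
iii → no match
iv → no match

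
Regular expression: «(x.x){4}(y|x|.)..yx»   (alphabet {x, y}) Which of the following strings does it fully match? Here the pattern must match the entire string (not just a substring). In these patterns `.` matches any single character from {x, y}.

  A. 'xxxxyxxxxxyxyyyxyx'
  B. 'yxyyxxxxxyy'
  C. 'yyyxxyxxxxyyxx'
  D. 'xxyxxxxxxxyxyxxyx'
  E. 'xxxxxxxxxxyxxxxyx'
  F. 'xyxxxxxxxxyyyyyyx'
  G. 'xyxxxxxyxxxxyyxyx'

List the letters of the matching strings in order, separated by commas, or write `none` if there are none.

E, G

A → no match
B. 'yxyyxxxxxyy' → no match — must start with 'x'
C → no match — must start with 'x'
D → no match
E → match
F → no match
G → match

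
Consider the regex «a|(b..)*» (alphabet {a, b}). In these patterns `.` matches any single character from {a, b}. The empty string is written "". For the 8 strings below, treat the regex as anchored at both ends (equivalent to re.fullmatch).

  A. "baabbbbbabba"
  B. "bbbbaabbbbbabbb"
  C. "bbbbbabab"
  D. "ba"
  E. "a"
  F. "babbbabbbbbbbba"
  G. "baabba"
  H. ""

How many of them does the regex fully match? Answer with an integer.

7

A → match
B → match
C → match
D → no match
E → match
F → match
G → match
H → match
Total matched: 7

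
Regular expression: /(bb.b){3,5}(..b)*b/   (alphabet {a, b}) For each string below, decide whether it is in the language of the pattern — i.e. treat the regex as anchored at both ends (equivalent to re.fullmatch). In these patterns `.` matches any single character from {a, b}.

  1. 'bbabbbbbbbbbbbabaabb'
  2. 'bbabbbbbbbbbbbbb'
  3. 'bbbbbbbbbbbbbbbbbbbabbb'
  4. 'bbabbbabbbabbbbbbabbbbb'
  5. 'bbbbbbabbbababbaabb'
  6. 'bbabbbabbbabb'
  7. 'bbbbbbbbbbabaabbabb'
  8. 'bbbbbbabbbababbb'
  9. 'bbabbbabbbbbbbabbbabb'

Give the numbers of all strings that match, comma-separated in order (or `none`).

1 → match
2 → match
3 → match
4 → match
5 → match
6 → match
7 → match
8 → match
9 → match

1, 2, 3, 4, 5, 6, 7, 8, 9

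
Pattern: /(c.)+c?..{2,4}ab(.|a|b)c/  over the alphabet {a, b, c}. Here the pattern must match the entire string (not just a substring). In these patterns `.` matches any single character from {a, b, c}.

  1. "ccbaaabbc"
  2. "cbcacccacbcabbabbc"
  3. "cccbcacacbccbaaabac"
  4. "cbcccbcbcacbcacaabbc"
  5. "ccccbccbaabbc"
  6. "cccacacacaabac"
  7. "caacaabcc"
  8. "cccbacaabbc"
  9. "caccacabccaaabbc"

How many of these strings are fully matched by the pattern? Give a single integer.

1 → match
2 → match
3 → match
4 → match
5 → match
6 → match
7 → match
8 → match
9 → no match
Total matched: 8

8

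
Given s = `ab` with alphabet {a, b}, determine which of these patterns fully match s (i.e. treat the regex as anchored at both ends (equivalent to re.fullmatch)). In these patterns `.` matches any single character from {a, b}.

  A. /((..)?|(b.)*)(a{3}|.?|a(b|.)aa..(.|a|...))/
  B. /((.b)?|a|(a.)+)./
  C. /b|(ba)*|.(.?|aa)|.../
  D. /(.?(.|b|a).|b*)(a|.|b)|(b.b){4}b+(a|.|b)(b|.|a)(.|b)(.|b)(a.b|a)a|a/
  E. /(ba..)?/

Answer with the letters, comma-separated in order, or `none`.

A, B, C

A → match
B → match
C → match
D → no match
E → no match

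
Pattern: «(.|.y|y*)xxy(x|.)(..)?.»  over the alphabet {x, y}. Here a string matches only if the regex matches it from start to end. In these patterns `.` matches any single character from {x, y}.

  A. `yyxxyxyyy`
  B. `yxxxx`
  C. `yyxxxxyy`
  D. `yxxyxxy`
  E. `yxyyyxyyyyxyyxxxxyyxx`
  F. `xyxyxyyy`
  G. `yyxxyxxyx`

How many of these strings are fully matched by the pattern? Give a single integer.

2

A → match
B → no match
C → no match
D → no match
E → no match
F → no match
G → match
Total matched: 2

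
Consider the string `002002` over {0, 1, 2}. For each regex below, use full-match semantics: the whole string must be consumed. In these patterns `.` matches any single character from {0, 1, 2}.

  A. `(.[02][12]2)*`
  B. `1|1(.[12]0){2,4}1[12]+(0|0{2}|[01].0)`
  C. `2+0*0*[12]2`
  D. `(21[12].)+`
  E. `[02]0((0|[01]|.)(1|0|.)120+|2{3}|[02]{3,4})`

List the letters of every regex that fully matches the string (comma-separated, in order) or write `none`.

E

A → no match
B → no match — must start with `1`
C → no match — must start with `2`
D → no match — must start with `21`
E → match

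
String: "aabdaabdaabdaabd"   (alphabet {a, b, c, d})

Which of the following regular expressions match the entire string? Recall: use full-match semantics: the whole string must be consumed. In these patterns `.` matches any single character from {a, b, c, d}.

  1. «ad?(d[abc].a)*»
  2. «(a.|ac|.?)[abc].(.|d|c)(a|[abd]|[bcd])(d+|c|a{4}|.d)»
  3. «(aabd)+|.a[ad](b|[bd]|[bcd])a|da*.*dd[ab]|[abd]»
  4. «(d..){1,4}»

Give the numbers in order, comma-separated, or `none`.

1 → no match
2 → no match
3 → match
4 → no match — must start with "d"

3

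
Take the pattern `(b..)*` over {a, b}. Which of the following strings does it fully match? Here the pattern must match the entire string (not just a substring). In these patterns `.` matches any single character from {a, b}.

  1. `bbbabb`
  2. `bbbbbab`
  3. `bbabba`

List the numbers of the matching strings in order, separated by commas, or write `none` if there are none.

3

1. `bbbabb` → no match
2. `bbbbbab` → no match
3. `bbabba` → match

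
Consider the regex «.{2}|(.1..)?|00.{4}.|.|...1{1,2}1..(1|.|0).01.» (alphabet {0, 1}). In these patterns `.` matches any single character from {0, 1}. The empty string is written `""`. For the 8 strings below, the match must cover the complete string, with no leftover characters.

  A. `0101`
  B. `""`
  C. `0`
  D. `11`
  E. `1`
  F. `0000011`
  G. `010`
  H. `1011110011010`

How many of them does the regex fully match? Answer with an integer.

A → match
B → match
C → match
D → match
E → match
F → match
G → no match
H → match
Total matched: 7

7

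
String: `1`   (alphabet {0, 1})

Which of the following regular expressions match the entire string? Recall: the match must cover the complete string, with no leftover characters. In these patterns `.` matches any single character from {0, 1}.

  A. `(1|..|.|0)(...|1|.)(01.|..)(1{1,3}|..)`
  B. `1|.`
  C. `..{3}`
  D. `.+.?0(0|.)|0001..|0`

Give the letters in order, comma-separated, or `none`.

A → no match
B → match
C → no match
D → no match

B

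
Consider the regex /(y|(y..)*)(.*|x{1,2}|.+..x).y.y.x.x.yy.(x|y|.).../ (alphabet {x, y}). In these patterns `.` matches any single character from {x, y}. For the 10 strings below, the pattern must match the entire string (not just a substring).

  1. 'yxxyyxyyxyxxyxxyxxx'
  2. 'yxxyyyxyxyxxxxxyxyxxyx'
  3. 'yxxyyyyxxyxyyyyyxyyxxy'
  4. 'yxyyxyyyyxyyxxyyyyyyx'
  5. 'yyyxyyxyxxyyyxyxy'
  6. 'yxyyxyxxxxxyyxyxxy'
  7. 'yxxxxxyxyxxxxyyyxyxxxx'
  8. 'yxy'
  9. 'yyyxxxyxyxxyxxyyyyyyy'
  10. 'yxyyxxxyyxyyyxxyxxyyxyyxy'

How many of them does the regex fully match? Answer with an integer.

1 → no match
2 → no match
3 → no match
4 → no match
5 → match
6 → match
7 → no match
8 → no match
9 → match
10 → match
Total matched: 4

4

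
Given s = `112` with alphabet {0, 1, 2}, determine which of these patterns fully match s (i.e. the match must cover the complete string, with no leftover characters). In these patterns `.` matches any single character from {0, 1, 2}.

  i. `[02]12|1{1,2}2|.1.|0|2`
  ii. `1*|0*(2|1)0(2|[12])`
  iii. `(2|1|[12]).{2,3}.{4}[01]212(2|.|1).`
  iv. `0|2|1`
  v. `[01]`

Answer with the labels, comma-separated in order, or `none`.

i

i → match
ii → no match
iii → no match
iv → no match
v → no match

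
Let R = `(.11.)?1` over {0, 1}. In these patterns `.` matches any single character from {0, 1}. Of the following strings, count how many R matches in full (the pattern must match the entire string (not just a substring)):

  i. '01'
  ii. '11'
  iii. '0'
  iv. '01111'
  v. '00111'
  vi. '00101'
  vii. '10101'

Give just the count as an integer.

1

i → no match
ii → no match
iii → no match — must end with '1'
iv → match
v → no match
vi → no match
vii → no match
Total matched: 1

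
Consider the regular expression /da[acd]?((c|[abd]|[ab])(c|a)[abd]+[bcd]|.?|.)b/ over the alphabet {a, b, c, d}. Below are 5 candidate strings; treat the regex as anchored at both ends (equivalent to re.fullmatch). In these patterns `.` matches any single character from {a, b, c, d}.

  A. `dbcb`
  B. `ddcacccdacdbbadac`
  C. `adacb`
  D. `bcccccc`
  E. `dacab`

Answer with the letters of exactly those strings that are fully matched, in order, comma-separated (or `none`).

E

A → no match — must start with `da`
B → no match — must start with `da`
C → no match — must start with `da`
D → no match — must start with `da`
E → match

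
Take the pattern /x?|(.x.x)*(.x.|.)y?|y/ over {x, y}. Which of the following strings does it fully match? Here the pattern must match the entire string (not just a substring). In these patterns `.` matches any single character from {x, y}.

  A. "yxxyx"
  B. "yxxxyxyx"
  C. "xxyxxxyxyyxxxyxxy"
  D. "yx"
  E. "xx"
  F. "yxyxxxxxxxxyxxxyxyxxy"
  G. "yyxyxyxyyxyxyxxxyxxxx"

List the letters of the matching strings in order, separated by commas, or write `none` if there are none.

none

A → no match
B → no match
C → no match
D → no match
E → no match
F → no match
G → no match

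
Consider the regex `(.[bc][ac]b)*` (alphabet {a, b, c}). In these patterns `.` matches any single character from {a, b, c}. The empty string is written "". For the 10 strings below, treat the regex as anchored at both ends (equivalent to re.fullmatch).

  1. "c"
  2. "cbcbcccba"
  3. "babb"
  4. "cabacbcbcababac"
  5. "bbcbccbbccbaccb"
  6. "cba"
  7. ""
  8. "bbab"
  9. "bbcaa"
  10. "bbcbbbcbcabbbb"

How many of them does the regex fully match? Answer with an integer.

2

1 → no match
2 → no match
3 → no match
4 → no match
5 → no match
6 → no match
7 → match
8 → match
9 → no match
10 → no match
Total matched: 2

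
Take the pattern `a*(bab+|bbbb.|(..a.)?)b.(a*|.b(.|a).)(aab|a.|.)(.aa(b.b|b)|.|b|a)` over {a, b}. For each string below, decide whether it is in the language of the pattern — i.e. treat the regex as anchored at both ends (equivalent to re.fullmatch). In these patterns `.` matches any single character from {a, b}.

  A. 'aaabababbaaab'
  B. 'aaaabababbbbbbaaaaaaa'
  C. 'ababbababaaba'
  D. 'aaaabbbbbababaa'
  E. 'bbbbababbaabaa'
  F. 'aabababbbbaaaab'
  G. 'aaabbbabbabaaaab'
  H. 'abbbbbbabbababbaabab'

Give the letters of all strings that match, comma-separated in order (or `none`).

H

A → no match
B → no match
C → no match
D → no match
E → no match
F → no match
G → no match
H → match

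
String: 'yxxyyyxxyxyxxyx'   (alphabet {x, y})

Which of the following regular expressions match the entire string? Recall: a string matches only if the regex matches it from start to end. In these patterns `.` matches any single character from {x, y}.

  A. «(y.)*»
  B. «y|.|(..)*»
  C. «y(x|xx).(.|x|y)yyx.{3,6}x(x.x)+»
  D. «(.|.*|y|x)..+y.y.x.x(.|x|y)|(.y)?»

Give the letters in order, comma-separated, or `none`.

C

A → no match
B → no match
C → match
D → no match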